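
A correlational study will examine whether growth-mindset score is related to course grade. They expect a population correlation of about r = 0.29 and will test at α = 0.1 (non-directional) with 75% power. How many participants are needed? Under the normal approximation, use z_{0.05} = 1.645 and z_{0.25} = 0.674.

Fisher's z: C = ½·ln((1+r)/(1−r)) = ½·ln(1.8169) = 0.2986.
n = ((z_{α/2} + z_β)/C)² + 3.
(1.645 + 0.674) / 0.2986 = 2.319 / 0.2986 = 7.766.
n = 7.766² + 3 = 60.31 + 3 = 63.3.
Round up.

n = 64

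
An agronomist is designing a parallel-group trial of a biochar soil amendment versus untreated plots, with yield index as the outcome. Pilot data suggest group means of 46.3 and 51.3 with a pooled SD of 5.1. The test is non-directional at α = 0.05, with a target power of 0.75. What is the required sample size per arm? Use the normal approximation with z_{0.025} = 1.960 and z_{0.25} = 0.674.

n = 15 per group

Cohen's d = |M₁ − M₂| / SD_pooled = |46.3 − 51.3| / 5.1 = 5.0 / 5.1 = 0.980.
For two independent groups with equal n: n = 2·((z_{α/2} + z_β) / d)².
z_{α/2} + z_β = 1.960 + 0.674 = 2.634.
n = 2 × (2.634 / 0.980)² = 2 × 2.688² = 2 × 7.22 = 14.4.
Round up to the next whole participant.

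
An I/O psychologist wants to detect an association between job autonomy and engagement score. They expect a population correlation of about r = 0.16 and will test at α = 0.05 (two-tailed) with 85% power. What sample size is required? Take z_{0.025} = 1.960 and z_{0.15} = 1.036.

n = 348

Fisher's z: C = ½·ln((1+r)/(1−r)) = ½·ln(1.3810) = 0.1614.
n = ((z_{α/2} + z_β)/C)² + 3.
(1.960 + 1.036) / 0.1614 = 2.996 / 0.1614 = 18.563.
n = 18.563² + 3 = 344.57 + 3 = 347.6.
Round up.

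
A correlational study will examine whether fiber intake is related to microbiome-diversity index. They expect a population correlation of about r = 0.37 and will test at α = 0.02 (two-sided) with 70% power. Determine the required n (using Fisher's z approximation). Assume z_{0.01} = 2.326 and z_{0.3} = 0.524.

Fisher's z: C = ½·ln((1+r)/(1−r)) = ½·ln(2.1746) = 0.3884.
n = ((z_{α/2} + z_β)/C)² + 3.
(2.326 + 0.524) / 0.3884 = 2.850 / 0.3884 = 7.338.
n = 7.338² + 3 = 53.84 + 3 = 56.8.
Round up.

n = 57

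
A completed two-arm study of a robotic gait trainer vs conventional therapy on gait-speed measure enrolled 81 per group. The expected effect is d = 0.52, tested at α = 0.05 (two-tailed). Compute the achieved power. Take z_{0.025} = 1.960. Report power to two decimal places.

For two equal groups, power = Φ(d·√(n/2) − z_{α/2}).
d·√(n/2) = 0.52 × √(81/2) = 0.52 × 6.364 = 3.309.
z_β = 3.309 − 1.960 = 1.349.
Power = Φ(1.349) = 0.911.

power ≈ 0.91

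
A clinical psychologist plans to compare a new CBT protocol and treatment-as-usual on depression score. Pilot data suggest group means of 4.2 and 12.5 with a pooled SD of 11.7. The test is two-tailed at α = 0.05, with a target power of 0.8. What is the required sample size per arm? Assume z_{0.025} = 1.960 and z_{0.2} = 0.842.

Cohen's d = |M₁ − M₂| / SD_pooled = |4.2 − 12.5| / 11.7 = 8.3 / 11.7 = 0.709.
For two independent groups with equal n: n = 2·((z_{α/2} + z_β) / d)².
z_{α/2} + z_β = 1.960 + 0.842 = 2.802.
n = 2 × (2.802 / 0.709)² = 2 × 3.952² = 2 × 15.62 = 31.2.
Round up to the next whole participant.

n = 32 per group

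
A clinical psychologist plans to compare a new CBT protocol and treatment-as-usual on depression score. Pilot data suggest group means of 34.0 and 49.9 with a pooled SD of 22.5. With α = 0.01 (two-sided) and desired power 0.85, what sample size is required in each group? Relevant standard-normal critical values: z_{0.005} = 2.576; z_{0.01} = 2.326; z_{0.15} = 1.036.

Cohen's d = |M₁ − M₂| / SD_pooled = |34.0 − 49.9| / 22.5 = 15.9 / 22.5 = 0.707.
For two independent groups with equal n: n = 2·((z_{α/2} + z_β) / d)².
z_{α/2} + z_β = 2.576 + 1.036 = 3.612.
n = 2 × (3.612 / 0.707)² = 2 × 5.109² = 2 × 26.10 = 52.2.
Round up to the next whole participant.

n = 53 per group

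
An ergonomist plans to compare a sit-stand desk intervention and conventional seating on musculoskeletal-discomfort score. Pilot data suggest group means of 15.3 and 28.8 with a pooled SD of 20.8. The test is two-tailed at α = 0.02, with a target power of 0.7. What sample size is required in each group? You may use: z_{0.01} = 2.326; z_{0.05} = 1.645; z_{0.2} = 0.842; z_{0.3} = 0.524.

n = 39 per group

Cohen's d = |M₁ − M₂| / SD_pooled = |15.3 − 28.8| / 20.8 = 13.5 / 20.8 = 0.649.
For two independent groups with equal n: n = 2·((z_{α/2} + z_β) / d)².
z_{α/2} + z_β = 2.326 + 0.524 = 2.850.
n = 2 × (2.850 / 0.649)² = 2 × 4.391² = 2 × 19.28 = 38.6.
Round up to the next whole participant.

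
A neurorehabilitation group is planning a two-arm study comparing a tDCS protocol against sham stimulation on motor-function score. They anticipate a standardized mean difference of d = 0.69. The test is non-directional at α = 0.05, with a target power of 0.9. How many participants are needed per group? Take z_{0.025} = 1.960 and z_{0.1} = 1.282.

For two independent groups with equal n: n = 2·((z_{α/2} + z_β) / d)².
z_{α/2} + z_β = 1.960 + 1.282 = 3.242.
n = 2 × (3.242 / 0.69)² = 2 × 4.699² = 2 × 22.08 = 44.2.
Round up to the next whole participant.

n = 45 per group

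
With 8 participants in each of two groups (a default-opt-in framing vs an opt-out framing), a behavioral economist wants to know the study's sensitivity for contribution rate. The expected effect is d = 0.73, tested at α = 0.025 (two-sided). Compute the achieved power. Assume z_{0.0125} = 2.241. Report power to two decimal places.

For two equal groups, power = Φ(d·√(n/2) − z_{α/2}).
d·√(n/2) = 0.73 × √(8/2) = 0.73 × 2.000 = 1.460.
z_β = 1.460 − 2.241 = -0.781.
Power = Φ(-0.781) = 0.217.

power ≈ 0.22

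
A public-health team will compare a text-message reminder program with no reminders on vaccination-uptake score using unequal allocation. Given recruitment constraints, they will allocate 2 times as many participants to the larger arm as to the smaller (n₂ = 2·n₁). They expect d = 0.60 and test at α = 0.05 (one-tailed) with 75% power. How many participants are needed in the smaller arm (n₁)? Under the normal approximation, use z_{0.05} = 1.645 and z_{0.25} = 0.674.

With allocation ratio k = n₂/n₁ = 2, Var(x̄₁−x̄₂) = σ²(1/n₁ + 1/(k·n₁)) = σ²·(k+1)/(k·n₁).
So n₁ = (1 + 1/k)·((z_{α} + z_β)/d)² = 1.500 × (2.319/0.60)².
n₁ = 1.500 × 14.94 = 22.4.
Round up: n₁ = 23, giving n₂ = 2 × 23 = 46.

n₁ = 23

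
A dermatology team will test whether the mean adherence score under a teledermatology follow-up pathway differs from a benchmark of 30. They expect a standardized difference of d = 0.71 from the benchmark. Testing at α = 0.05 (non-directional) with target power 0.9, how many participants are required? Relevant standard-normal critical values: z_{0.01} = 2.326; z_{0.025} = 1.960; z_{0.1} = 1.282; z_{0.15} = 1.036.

n = 21

For a one-sample test: n = ((z_{α/2} + z_β) / d)².
z_{α/2} + z_β = 1.960 + 1.282 = 3.242.
n = (3.242 / 0.71)² = 4.566² = 20.85.
Round up.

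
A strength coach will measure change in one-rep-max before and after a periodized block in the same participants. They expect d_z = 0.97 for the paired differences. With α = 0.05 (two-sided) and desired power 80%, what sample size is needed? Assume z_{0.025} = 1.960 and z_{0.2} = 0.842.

n = 9 pairs

For a paired (one-sample on differences) test: n = ((z_{α/2} + z_β) / d)².
z_{α/2} + z_β = 1.960 + 0.842 = 2.802.
n = (2.802 / 0.97)² = 2.889² = 8.34.
Round up.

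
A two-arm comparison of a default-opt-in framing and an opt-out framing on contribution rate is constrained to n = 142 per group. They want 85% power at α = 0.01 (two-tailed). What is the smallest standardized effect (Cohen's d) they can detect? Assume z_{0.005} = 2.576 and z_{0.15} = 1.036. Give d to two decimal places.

d_min ≈ 0.43

For two independent groups of n = 142 each: d_min = (z_{α/2} + z_β)·√(2/n).
z-sum = 2.576 + 1.036 = 3.612.
d_min = 3.612 × √(2/142) = 3.612 × 0.1187 = 0.429.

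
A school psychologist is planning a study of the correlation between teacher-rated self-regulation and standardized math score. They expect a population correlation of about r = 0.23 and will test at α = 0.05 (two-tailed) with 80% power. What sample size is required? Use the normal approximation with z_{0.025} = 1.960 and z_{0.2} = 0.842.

Fisher's z: C = ½·ln((1+r)/(1−r)) = ½·ln(1.5974) = 0.2342.
n = ((z_{α/2} + z_β)/C)² + 3.
(1.960 + 0.842) / 0.2342 = 2.802 / 0.2342 = 11.964.
n = 11.964² + 3 = 143.14 + 3 = 146.1.
Round up.

n = 147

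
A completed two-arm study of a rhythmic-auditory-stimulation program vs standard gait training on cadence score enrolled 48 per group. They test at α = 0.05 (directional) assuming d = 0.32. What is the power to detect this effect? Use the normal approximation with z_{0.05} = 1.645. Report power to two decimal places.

For two equal groups, power = Φ(d·√(n/2) − z_{α}).
d·√(n/2) = 0.32 × √(48/2) = 0.32 × 4.899 = 1.568.
z_β = 1.568 − 1.645 = -0.077.
Power = Φ(-0.077) = 0.469.

power ≈ 0.47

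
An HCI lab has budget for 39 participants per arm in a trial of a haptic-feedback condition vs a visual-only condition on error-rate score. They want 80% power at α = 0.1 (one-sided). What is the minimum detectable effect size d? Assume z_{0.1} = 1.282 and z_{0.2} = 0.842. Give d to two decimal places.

d_min ≈ 0.48

For two independent groups of n = 39 each: d_min = (z_{α} + z_β)·√(2/n).
z-sum = 1.282 + 0.842 = 2.124.
d_min = 2.124 × √(2/39) = 2.124 × 0.2265 = 0.481.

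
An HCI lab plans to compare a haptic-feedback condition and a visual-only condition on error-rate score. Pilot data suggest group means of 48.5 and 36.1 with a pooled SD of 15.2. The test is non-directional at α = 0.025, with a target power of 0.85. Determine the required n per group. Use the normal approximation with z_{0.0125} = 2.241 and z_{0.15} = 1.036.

Cohen's d = |M₁ − M₂| / SD_pooled = |48.5 − 36.1| / 15.2 = 12.4 / 15.2 = 0.816.
For two independent groups with equal n: n = 2·((z_{α/2} + z_β) / d)².
z_{α/2} + z_β = 2.241 + 1.036 = 3.277.
n = 2 × (3.277 / 0.816)² = 2 × 4.016² = 2 × 16.13 = 32.3.
Round up to the next whole participant.

n = 33 per group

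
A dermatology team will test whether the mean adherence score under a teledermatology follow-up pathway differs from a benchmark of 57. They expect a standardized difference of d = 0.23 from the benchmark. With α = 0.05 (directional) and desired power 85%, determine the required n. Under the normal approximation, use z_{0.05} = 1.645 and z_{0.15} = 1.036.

For a one-sample test: n = ((z_{α} + z_β) / d)².
z_{α} + z_β = 1.645 + 1.036 = 2.681.
n = (2.681 / 0.23)² = 11.657² = 135.87.
Round up.

n = 136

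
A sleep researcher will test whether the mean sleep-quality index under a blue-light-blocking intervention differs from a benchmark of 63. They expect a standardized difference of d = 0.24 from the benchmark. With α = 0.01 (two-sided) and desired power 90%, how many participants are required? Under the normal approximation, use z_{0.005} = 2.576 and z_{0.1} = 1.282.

For a one-sample test: n = ((z_{α/2} + z_β) / d)².
z_{α/2} + z_β = 2.576 + 1.282 = 3.858.
n = (3.858 / 0.24)² = 16.075² = 258.41.
Round up.

n = 259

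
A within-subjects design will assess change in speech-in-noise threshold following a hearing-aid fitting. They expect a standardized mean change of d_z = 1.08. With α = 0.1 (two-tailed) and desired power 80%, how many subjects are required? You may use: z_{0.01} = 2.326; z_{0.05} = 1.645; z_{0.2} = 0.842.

n = 6 pairs

For a paired (one-sample on differences) test: n = ((z_{α/2} + z_β) / d)².
z_{α/2} + z_β = 1.645 + 0.842 = 2.487.
n = (2.487 / 1.08)² = 2.303² = 5.30.
Round up.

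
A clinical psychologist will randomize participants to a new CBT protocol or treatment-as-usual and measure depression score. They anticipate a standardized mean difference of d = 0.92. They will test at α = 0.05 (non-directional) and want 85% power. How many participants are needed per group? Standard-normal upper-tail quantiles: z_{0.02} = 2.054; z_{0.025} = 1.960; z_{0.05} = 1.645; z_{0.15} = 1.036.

n = 22 per group

For two independent groups with equal n: n = 2·((z_{α/2} + z_β) / d)².
z_{α/2} + z_β = 1.960 + 1.036 = 2.996.
n = 2 × (2.996 / 0.92)² = 2 × 3.257² = 2 × 10.60 = 21.2.
Round up to the next whole participant.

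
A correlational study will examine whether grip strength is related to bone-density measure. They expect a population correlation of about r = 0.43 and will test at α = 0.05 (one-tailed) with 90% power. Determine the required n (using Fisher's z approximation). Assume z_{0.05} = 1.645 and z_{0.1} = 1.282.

n = 44

Fisher's z: C = ½·ln((1+r)/(1−r)) = ½·ln(2.5088) = 0.4599.
n = ((z_{α} + z_β)/C)² + 3.
(1.645 + 1.282) / 0.4599 = 2.927 / 0.4599 = 6.364.
n = 6.364² + 3 = 40.51 + 3 = 43.5.
Round up.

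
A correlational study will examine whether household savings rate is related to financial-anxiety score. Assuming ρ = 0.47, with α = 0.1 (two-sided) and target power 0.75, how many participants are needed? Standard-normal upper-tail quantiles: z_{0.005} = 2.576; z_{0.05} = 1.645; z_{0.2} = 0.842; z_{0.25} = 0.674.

n = 24

Fisher's z: C = ½·ln((1+r)/(1−r)) = ½·ln(2.7736) = 0.5101.
n = ((z_{α/2} + z_β)/C)² + 3.
(1.645 + 0.674) / 0.5101 = 2.319 / 0.5101 = 4.546.
n = 4.546² + 3 = 20.67 + 3 = 23.7.
Round up.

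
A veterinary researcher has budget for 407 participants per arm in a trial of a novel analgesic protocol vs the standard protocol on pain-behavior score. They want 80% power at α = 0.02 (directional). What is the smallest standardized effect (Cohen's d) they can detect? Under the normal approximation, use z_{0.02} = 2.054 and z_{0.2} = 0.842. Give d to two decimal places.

d_min ≈ 0.20

For two independent groups of n = 407 each: d_min = (z_{α} + z_β)·√(2/n).
z-sum = 2.054 + 0.842 = 2.896.
d_min = 2.896 × √(2/407) = 2.896 × 0.0701 = 0.203.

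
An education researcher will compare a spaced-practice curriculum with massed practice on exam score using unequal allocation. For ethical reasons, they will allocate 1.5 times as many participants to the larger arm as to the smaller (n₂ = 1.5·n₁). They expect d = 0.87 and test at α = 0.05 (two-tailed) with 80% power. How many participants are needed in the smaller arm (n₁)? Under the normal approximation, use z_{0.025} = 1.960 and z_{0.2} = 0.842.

n₁ = 18

With allocation ratio k = n₂/n₁ = 1.5, Var(x̄₁−x̄₂) = σ²(1/n₁ + 1/(k·n₁)) = σ²·(k+1)/(k·n₁).
So n₁ = (1 + 1/k)·((z_{α/2} + z_β)/d)² = 1.667 × (2.802/0.87)².
n₁ = 1.667 × 10.37 = 17.3.
Round up: n₁ = 18, giving n₂ = 1.5 × 18 = 27.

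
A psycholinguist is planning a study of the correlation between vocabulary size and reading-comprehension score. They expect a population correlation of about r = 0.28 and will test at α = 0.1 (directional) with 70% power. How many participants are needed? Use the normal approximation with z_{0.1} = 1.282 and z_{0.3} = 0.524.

n = 43

Fisher's z: C = ½·ln((1+r)/(1−r)) = ½·ln(1.7778) = 0.2877.
n = ((z_{α} + z_β)/C)² + 3.
(1.282 + 0.524) / 0.2877 = 1.806 / 0.2877 = 6.277.
n = 6.277² + 3 = 39.41 + 3 = 42.4.
Round up.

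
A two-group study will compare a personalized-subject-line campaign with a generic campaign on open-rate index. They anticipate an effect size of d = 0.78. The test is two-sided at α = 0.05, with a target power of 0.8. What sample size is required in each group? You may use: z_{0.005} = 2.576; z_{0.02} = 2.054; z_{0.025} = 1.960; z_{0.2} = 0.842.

n = 26 per group

For two independent groups with equal n: n = 2·((z_{α/2} + z_β) / d)².
z_{α/2} + z_β = 1.960 + 0.842 = 2.802.
n = 2 × (2.802 / 0.78)² = 2 × 3.592² = 2 × 12.90 = 25.8.
Round up to the next whole participant.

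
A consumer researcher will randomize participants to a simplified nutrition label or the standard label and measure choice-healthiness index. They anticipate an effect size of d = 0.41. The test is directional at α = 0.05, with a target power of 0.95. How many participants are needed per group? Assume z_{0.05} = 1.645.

For two independent groups with equal n: n = 2·((z_{α} + z_β) / d)².
z_{α} + z_β = 1.645 + 1.645 = 3.290.
n = 2 × (3.290 / 0.41)² = 2 × 8.024² = 2 × 64.39 = 128.8.
Round up to the next whole participant.

n = 129 per group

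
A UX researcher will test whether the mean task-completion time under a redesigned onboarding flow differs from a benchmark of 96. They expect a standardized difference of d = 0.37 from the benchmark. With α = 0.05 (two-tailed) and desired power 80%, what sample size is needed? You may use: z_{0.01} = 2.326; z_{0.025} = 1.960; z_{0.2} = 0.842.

n = 58

For a one-sample test: n = ((z_{α/2} + z_β) / d)².
z_{α/2} + z_β = 1.960 + 0.842 = 2.802.
n = (2.802 / 0.37)² = 7.573² = 57.35.
Round up.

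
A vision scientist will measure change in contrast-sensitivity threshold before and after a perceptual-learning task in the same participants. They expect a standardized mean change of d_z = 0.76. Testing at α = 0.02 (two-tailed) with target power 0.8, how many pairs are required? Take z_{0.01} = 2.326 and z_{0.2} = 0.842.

For a paired (one-sample on differences) test: n = ((z_{α/2} + z_β) / d)².
z_{α/2} + z_β = 2.326 + 0.842 = 3.168.
n = (3.168 / 0.76)² = 4.168² = 17.38.
Round up.

n = 18 pairs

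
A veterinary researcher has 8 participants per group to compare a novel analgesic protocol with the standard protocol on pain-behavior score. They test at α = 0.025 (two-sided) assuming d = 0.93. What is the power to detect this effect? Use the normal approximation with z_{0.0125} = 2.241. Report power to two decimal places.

For two equal groups, power = Φ(d·√(n/2) − z_{α/2}).
d·√(n/2) = 0.93 × √(8/2) = 0.93 × 2.000 = 1.860.
z_β = 1.860 − 2.241 = -0.381.
Power = Φ(-0.381) = 0.352.

power ≈ 0.35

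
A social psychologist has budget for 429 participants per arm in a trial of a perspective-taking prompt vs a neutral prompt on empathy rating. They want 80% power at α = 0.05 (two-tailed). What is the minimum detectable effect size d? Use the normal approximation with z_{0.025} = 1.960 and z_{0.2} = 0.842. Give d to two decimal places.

For two independent groups of n = 429 each: d_min = (z_{α/2} + z_β)·√(2/n).
z-sum = 1.960 + 0.842 = 2.802.
d_min = 2.802 × √(2/429) = 2.802 × 0.0683 = 0.191.

d_min ≈ 0.19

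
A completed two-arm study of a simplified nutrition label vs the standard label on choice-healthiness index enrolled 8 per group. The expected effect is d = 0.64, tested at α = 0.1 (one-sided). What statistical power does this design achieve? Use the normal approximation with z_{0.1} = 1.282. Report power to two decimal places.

power ≈ 0.50

For two equal groups, power = Φ(d·√(n/2) − z_{α}).
d·√(n/2) = 0.64 × √(8/2) = 0.64 × 2.000 = 1.280.
z_β = 1.280 − 1.282 = -0.002.
Power = Φ(-0.002) = 0.499.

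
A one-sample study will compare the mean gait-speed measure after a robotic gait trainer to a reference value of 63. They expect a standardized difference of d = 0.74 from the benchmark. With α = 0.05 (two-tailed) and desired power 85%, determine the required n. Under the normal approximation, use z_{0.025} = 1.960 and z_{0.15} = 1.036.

n = 17

For a one-sample test: n = ((z_{α/2} + z_β) / d)².
z_{α/2} + z_β = 1.960 + 1.036 = 2.996.
n = (2.996 / 0.74)² = 4.049² = 16.39.
Round up.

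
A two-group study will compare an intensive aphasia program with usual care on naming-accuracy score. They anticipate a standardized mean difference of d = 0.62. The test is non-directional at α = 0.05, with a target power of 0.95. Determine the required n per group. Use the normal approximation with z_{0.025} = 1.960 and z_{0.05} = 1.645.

n = 68 per group

For two independent groups with equal n: n = 2·((z_{α/2} + z_β) / d)².
z_{α/2} + z_β = 1.960 + 1.645 = 3.605.
n = 2 × (3.605 / 0.62)² = 2 × 5.815² = 2 × 33.81 = 67.6.
Round up to the next whole participant.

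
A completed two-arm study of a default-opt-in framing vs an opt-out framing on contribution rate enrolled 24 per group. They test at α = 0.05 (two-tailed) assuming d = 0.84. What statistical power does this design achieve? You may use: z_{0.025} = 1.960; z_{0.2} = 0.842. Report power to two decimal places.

power ≈ 0.83

For two equal groups, power = Φ(d·√(n/2) − z_{α/2}).
d·√(n/2) = 0.84 × √(24/2) = 0.84 × 3.464 = 2.910.
z_β = 2.910 − 1.960 = 0.950.
Power = Φ(0.950) = 0.829.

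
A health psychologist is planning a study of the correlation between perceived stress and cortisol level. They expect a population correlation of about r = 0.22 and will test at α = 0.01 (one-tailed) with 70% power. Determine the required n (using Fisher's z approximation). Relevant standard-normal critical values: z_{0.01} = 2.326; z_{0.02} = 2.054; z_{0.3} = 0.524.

n = 166

Fisher's z: C = ½·ln((1+r)/(1−r)) = ½·ln(1.5641) = 0.2237.
n = ((z_{α} + z_β)/C)² + 3.
(2.326 + 0.524) / 0.2237 = 2.850 / 0.2237 = 12.740.
n = 12.740² + 3 = 162.31 + 3 = 165.3.
Round up.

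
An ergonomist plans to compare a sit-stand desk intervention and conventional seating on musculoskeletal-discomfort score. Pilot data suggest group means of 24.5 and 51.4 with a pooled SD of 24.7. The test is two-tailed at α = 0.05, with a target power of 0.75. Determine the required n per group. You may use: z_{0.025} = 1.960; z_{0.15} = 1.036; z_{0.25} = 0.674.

n = 12 per group

Cohen's d = |M₁ − M₂| / SD_pooled = |24.5 − 51.4| / 24.7 = 26.9 / 24.7 = 1.089.
For two independent groups with equal n: n = 2·((z_{α/2} + z_β) / d)².
z_{α/2} + z_β = 1.960 + 0.674 = 2.634.
n = 2 × (2.634 / 1.089)² = 2 × 2.419² = 2 × 5.85 = 11.7.
Round up to the next whole participant.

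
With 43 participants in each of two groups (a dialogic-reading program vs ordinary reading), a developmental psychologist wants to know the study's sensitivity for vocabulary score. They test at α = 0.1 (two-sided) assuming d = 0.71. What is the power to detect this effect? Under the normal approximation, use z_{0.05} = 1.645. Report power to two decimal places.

For two equal groups, power = Φ(d·√(n/2) − z_{α/2}).
d·√(n/2) = 0.71 × √(43/2) = 0.71 × 4.637 = 3.292.
z_β = 3.292 − 1.645 = 1.647.
Power = Φ(1.647) = 0.950.

power ≈ 0.95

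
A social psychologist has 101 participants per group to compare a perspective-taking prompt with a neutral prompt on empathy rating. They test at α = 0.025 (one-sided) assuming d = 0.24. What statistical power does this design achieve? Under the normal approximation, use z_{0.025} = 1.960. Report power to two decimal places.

power ≈ 0.40

For two equal groups, power = Φ(d·√(n/2) − z_{α}).
d·√(n/2) = 0.24 × √(101/2) = 0.24 × 7.106 = 1.706.
z_β = 1.706 − 1.960 = -0.254.
Power = Φ(-0.254) = 0.400.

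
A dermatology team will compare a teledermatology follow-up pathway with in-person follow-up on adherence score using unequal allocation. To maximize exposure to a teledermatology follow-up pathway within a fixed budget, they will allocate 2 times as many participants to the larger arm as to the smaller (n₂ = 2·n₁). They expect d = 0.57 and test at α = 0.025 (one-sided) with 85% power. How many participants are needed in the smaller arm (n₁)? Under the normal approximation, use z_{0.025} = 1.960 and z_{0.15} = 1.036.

With allocation ratio k = n₂/n₁ = 2, Var(x̄₁−x̄₂) = σ²(1/n₁ + 1/(k·n₁)) = σ²·(k+1)/(k·n₁).
So n₁ = (1 + 1/k)·((z_{α} + z_β)/d)² = 1.500 × (2.996/0.57)².
n₁ = 1.500 × 27.63 = 41.4.
Round up: n₁ = 42, giving n₂ = 2 × 42 = 84.

n₁ = 42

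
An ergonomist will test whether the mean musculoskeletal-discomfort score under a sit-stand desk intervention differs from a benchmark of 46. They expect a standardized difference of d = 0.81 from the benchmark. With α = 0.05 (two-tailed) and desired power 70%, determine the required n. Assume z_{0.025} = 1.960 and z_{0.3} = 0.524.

n = 10

For a one-sample test: n = ((z_{α/2} + z_β) / d)².
z_{α/2} + z_β = 1.960 + 0.524 = 2.484.
n = (2.484 / 0.81)² = 3.067² = 9.40.
Round up.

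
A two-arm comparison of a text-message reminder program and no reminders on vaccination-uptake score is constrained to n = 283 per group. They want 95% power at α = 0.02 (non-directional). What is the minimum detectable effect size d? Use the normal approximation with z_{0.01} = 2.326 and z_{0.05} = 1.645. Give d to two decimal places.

For two independent groups of n = 283 each: d_min = (z_{α/2} + z_β)·√(2/n).
z-sum = 2.326 + 1.645 = 3.971.
d_min = 3.971 × √(2/283) = 3.971 × 0.0841 = 0.334.

d_min ≈ 0.33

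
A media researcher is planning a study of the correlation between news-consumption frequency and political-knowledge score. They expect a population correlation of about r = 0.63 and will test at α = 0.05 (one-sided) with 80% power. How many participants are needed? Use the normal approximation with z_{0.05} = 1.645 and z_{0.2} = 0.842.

Fisher's z: C = ½·ln((1+r)/(1−r)) = ½·ln(4.4054) = 0.7414.
n = ((z_{α} + z_β)/C)² + 3.
(1.645 + 0.842) / 0.7414 = 2.487 / 0.7414 = 3.354.
n = 3.354² + 3 = 11.25 + 3 = 14.3.
Round up.

n = 15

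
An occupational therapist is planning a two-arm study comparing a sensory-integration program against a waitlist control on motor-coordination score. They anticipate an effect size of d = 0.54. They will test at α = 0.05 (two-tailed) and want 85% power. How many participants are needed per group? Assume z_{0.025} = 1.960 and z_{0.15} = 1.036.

For two independent groups with equal n: n = 2·((z_{α/2} + z_β) / d)².
z_{α/2} + z_β = 1.960 + 1.036 = 2.996.
n = 2 × (2.996 / 0.54)² = 2 × 5.548² = 2 × 30.78 = 61.6.
Round up to the next whole participant.

n = 62 per group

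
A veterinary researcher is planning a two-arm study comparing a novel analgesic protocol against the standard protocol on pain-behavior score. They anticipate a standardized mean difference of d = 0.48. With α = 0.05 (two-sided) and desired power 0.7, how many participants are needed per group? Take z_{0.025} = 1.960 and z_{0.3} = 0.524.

For two independent groups with equal n: n = 2·((z_{α/2} + z_β) / d)².
z_{α/2} + z_β = 1.960 + 0.524 = 2.484.
n = 2 × (2.484 / 0.48)² = 2 × 5.175² = 2 × 26.78 = 53.6.
Round up to the next whole participant.

n = 54 per group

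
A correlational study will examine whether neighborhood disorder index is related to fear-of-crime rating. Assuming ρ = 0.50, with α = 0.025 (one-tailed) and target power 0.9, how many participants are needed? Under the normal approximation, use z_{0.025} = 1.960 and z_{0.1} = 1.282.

n = 38

Fisher's z: C = ½·ln((1+r)/(1−r)) = ½·ln(3.0000) = 0.5493.
n = ((z_{α} + z_β)/C)² + 3.
(1.960 + 1.282) / 0.5493 = 3.242 / 0.5493 = 5.902.
n = 5.902² + 3 = 34.83 + 3 = 37.8.
Round up.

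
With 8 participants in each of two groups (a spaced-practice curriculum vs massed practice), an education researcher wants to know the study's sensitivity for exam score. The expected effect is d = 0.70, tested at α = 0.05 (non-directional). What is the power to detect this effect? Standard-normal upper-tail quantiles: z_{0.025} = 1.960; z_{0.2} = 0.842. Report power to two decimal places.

power ≈ 0.29

For two equal groups, power = Φ(d·√(n/2) − z_{α/2}).
d·√(n/2) = 0.70 × √(8/2) = 0.70 × 2.000 = 1.400.
z_β = 1.400 − 1.960 = -0.560.
Power = Φ(-0.560) = 0.288.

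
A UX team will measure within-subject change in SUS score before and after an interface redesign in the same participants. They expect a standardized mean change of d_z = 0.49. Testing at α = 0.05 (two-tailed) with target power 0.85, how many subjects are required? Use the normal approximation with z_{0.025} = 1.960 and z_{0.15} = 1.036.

For a paired (one-sample on differences) test: n = ((z_{α/2} + z_β) / d)².
z_{α/2} + z_β = 1.960 + 1.036 = 2.996.
n = (2.996 / 0.49)² = 6.114² = 37.38.
Round up.

n = 38 pairs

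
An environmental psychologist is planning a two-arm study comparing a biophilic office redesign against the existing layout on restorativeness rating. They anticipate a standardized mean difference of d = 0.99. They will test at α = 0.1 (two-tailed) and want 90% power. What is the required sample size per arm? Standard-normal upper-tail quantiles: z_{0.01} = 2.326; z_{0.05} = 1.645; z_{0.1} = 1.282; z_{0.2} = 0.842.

n = 18 per group

For two independent groups with equal n: n = 2·((z_{α/2} + z_β) / d)².
z_{α/2} + z_β = 1.645 + 1.282 = 2.927.
n = 2 × (2.927 / 0.99)² = 2 × 2.957² = 2 × 8.74 = 17.5.
Round up to the next whole participant.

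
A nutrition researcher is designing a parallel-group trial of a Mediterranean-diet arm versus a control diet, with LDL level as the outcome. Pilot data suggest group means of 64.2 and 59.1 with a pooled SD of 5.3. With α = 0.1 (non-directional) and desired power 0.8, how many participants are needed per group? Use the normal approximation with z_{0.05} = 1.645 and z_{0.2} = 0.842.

n = 14 per group

Cohen's d = |M₁ − M₂| / SD_pooled = |64.2 − 59.1| / 5.3 = 5.1 / 5.3 = 0.962.
For two independent groups with equal n: n = 2·((z_{α/2} + z_β) / d)².
z_{α/2} + z_β = 1.645 + 0.842 = 2.487.
n = 2 × (2.487 / 0.962)² = 2 × 2.585² = 2 × 6.68 = 13.4.
Round up to the next whole participant.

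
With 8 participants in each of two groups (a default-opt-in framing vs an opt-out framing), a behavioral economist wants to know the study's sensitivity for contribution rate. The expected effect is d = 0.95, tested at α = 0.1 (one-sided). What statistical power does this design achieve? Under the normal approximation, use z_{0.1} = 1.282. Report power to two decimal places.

For two equal groups, power = Φ(d·√(n/2) − z_{α}).
d·√(n/2) = 0.95 × √(8/2) = 0.95 × 2.000 = 1.900.
z_β = 1.900 − 1.282 = 0.618.
Power = Φ(0.618) = 0.732.

power ≈ 0.73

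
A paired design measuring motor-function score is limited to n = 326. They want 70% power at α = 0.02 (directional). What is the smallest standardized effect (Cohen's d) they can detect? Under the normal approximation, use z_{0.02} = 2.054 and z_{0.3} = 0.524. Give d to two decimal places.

d_min ≈ 0.14

For a single sample (or paired design) of n = 326: d_min = (z_{α} + z_β)/√n.
z-sum = 2.054 + 0.524 = 2.578.
d_min = 2.578 / √326 = 2.578 / 18.055 = 0.143.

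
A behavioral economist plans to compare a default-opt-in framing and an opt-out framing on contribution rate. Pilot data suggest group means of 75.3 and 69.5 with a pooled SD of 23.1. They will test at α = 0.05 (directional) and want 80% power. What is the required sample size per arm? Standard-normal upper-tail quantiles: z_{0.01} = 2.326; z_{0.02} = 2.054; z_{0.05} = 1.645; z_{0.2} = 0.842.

Cohen's d = |M₁ − M₂| / SD_pooled = |75.3 − 69.5| / 23.1 = 5.8 / 23.1 = 0.251.
For two independent groups with equal n: n = 2·((z_{α} + z_β) / d)².
z_{α} + z_β = 1.645 + 0.842 = 2.487.
n = 2 × (2.487 / 0.251)² = 2 × 9.908² = 2 × 98.18 = 196.4.
Round up to the next whole participant.

n = 197 per group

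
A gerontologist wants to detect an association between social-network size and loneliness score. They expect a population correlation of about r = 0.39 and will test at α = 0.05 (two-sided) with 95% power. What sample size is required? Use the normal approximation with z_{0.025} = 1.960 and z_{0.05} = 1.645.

Fisher's z: C = ½·ln((1+r)/(1−r)) = ½·ln(2.2787) = 0.4118.
n = ((z_{α/2} + z_β)/C)² + 3.
(1.960 + 1.645) / 0.4118 = 3.605 / 0.4118 = 8.754.
n = 8.754² + 3 = 76.64 + 3 = 79.6.
Round up.

n = 80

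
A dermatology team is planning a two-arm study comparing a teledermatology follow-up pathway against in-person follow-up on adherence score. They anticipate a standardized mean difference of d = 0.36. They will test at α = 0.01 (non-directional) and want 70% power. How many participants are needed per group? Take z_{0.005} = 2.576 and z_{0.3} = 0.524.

n = 149 per group

For two independent groups with equal n: n = 2·((z_{α/2} + z_β) / d)².
z_{α/2} + z_β = 2.576 + 0.524 = 3.100.
n = 2 × (3.100 / 0.36)² = 2 × 8.611² = 2 × 74.15 = 148.3.
Round up to the next whole participant.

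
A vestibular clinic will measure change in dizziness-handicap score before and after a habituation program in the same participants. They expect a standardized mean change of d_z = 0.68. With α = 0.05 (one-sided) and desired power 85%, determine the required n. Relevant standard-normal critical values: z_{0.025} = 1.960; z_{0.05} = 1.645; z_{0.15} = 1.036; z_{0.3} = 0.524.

For a paired (one-sample on differences) test: n = ((z_{α} + z_β) / d)².
z_{α} + z_β = 1.645 + 1.036 = 2.681.
n = (2.681 / 0.68)² = 3.943² = 15.54.
Round up.

n = 16 pairs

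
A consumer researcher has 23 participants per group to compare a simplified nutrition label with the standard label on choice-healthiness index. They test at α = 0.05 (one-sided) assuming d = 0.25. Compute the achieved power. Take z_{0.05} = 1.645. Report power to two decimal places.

For two equal groups, power = Φ(d·√(n/2) − z_{α}).
d·√(n/2) = 0.25 × √(23/2) = 0.25 × 3.391 = 0.848.
z_β = 0.848 − 1.645 = -0.797.
Power = Φ(-0.797) = 0.213.

power ≈ 0.21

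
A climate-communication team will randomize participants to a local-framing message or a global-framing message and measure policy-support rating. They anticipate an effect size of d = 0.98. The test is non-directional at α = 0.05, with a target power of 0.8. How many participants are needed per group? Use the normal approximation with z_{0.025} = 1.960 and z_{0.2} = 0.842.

For two independent groups with equal n: n = 2·((z_{α/2} + z_β) / d)².
z_{α/2} + z_β = 1.960 + 0.842 = 2.802.
n = 2 × (2.802 / 0.98)² = 2 × 2.859² = 2 × 8.17 = 16.3.
Round up to the next whole participant.

n = 17 per group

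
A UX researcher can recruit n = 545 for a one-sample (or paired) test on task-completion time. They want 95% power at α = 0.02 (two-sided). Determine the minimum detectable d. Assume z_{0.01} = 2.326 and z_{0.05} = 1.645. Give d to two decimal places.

For a single sample (or paired design) of n = 545: d_min = (z_{α/2} + z_β)/√n.
z-sum = 2.326 + 1.645 = 3.971.
d_min = 3.971 / √545 = 3.971 / 23.345 = 0.170.

d_min ≈ 0.17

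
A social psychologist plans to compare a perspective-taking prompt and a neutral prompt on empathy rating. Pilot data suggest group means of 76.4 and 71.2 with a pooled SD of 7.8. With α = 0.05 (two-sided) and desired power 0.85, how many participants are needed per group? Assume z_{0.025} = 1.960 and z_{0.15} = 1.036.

Cohen's d = |M₁ − M₂| / SD_pooled = |76.4 − 71.2| / 7.8 = 5.2 / 7.8 = 0.667.
For two independent groups with equal n: n = 2·((z_{α/2} + z_β) / d)².
z_{α/2} + z_β = 1.960 + 1.036 = 2.996.
n = 2 × (2.996 / 0.667)² = 2 × 4.492² = 2 × 20.18 = 40.4.
Round up to the next whole participant.

n = 41 per group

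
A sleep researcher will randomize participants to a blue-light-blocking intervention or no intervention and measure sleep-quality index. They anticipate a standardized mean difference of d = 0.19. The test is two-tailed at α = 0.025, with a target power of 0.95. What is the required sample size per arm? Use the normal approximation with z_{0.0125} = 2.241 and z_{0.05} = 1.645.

For two independent groups with equal n: n = 2·((z_{α/2} + z_β) / d)².
z_{α/2} + z_β = 2.241 + 1.645 = 3.886.
n = 2 × (3.886 / 0.19)² = 2 × 20.453² = 2 × 418.31 = 836.6.
Round up to the next whole participant.

n = 837 per group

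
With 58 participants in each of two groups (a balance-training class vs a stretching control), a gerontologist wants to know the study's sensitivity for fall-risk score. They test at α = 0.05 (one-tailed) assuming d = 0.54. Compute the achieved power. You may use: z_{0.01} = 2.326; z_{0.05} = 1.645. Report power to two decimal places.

power ≈ 0.90

For two equal groups, power = Φ(d·√(n/2) − z_{α}).
d·√(n/2) = 0.54 × √(58/2) = 0.54 × 5.385 = 2.908.
z_β = 2.908 − 1.645 = 1.263.
Power = Φ(1.263) = 0.897.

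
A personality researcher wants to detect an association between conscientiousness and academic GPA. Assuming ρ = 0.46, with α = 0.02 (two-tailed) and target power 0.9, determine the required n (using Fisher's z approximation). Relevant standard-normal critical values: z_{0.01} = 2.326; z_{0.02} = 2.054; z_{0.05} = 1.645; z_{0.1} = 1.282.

Fisher's z: C = ½·ln((1+r)/(1−r)) = ½·ln(2.7037) = 0.4973.
n = ((z_{α/2} + z_β)/C)² + 3.
(2.326 + 1.282) / 0.4973 = 3.608 / 0.4973 = 7.255.
n = 7.255² + 3 = 52.64 + 3 = 55.6.
Round up.

n = 56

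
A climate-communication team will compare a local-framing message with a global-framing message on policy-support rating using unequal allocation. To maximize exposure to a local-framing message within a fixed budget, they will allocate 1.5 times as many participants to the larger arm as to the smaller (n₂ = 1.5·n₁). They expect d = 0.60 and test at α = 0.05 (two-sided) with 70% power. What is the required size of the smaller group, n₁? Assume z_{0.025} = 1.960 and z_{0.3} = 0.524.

With allocation ratio k = n₂/n₁ = 1.5, Var(x̄₁−x̄₂) = σ²(1/n₁ + 1/(k·n₁)) = σ²·(k+1)/(k·n₁).
So n₁ = (1 + 1/k)·((z_{α/2} + z_β)/d)² = 1.667 × (2.484/0.60)².
n₁ = 1.667 × 17.14 = 28.6.
Round up: n₁ = 29, giving n₂ = ⌈1.5 × 29⌉ = ⌈43.5⌉ = 44.

n₁ = 29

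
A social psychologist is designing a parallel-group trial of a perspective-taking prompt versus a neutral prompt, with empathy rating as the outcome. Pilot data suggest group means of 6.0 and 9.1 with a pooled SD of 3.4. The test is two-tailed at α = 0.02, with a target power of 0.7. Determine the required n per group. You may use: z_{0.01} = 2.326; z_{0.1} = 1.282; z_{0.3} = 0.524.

Cohen's d = |M₁ − M₂| / SD_pooled = |6.0 − 9.1| / 3.4 = 3.1 / 3.4 = 0.912.
For two independent groups with equal n: n = 2·((z_{α/2} + z_β) / d)².
z_{α/2} + z_β = 2.326 + 0.524 = 2.850.
n = 2 × (2.850 / 0.912)² = 2 × 3.125² = 2 × 9.77 = 19.5.
Round up to the next whole participant.

n = 20 per group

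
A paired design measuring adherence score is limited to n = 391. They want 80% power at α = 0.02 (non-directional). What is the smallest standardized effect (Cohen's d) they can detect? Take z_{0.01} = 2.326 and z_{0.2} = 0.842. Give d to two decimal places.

For a single sample (or paired design) of n = 391: d_min = (z_{α/2} + z_β)/√n.
z-sum = 2.326 + 0.842 = 3.168.
d_min = 3.168 / √391 = 3.168 / 19.774 = 0.160.

d_min ≈ 0.16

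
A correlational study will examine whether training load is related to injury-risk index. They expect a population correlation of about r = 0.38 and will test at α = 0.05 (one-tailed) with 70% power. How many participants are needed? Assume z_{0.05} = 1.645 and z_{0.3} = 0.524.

n = 33

Fisher's z: C = ½·ln((1+r)/(1−r)) = ½·ln(2.2258) = 0.4001.
n = ((z_{α} + z_β)/C)² + 3.
(1.645 + 0.524) / 0.4001 = 2.169 / 0.4001 = 5.421.
n = 5.421² + 3 = 29.39 + 3 = 32.4.
Round up.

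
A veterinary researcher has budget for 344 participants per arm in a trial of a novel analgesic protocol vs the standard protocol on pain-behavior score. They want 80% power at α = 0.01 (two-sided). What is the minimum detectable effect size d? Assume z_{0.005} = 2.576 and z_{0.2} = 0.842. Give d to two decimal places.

d_min ≈ 0.26

For two independent groups of n = 344 each: d_min = (z_{α/2} + z_β)·√(2/n).
z-sum = 2.576 + 0.842 = 3.418.
d_min = 3.418 × √(2/344) = 3.418 × 0.0762 = 0.261.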